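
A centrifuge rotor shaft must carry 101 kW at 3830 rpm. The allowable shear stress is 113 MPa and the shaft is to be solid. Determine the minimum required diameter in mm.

22.5 mm

ω = 2π·3830/60 = 401.1 rad/s, so T = P/ω = 101×10³ / 401.1 = 251.8 N·m.
For a solid shaft τ_max = 16T/(πd³), so d = (16T/(π τ_allow))^(1/3) = (16·251.8/(π·1.13×10^8))^(1/3) = 0.02247 m.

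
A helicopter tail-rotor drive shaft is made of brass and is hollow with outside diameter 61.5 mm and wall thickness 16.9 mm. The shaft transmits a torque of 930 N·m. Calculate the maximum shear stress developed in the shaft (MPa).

21.2 MPa

J = π(d_o⁴ − d_i⁴)/32 = π(0.0615⁴ − 0.0277⁴)/32 = 1.347×10^-6 m⁴.
τ_max = T·r/J = 930.0 × 0.0307 / 1.347×10^-6 = 2.124×10^7 Pa.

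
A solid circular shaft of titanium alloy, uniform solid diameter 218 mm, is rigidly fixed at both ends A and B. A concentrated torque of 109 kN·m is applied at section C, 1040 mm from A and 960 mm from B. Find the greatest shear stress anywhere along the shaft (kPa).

27900 kPa

With uniform GJ and both ends fixed, compatibility θ_AC = θ_CB gives T_A·a = T_B·b, together with T_A + T_B = T₀.
T_A = T₀·b/(a+b) = 109000·960/2000 = 52320 N·m; T_B = 56680 N·m.
τ in each portion: τ_AC = 2.57×10^7 Pa, τ_CB = 2.79×10^7 Pa; maximum is in CB.
τ_max = T_CB·r/J = 56680·0.109/2.22×10^-4 = 2.786×10^7 Pa.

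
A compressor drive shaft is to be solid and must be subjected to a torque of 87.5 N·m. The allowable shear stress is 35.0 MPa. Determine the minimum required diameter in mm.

For a solid shaft τ_max = 16T/(πd³), so d = (16T/(π τ_allow))^(1/3) = (16·87.50/(π·3.50×10^7))^(1/3) = 0.02335 m.

23.4 mm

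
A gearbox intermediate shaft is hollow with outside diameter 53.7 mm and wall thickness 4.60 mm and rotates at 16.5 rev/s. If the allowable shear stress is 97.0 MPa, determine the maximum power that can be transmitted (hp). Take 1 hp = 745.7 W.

217 hp

J = π(d_o⁴ − d_i⁴)/32 = π(0.0537⁴ − 0.0445⁴)/32 = 4.314×10^-7 m⁴.
T_max = τ_allow·J/r = 9.70×10^7 × 4.314×10^-7 / 0.0269 = 1559 N·m.
ω = 2π·16.5 = 103.7 rad/s, so P_max = T_max·ω = 1.616×10^5 W.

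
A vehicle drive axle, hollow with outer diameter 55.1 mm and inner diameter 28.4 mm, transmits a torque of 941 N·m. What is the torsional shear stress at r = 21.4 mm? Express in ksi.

3.47 ksi

J = π(d_o⁴ − d_i⁴)/32 = π(0.0551⁴ − 0.0284⁴)/32 = 8.410×10^-7 m⁴.
Shear stress varies linearly with radius: τ = T·r/J = 941.0 × 0.0214 / 8.410×10^-7 = 2.394×10^7 Pa.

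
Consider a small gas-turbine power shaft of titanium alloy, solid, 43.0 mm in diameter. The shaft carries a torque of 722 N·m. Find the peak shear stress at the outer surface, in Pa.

J = πd⁴/32 = π(0.0430)⁴/32 = 3.356×10^-7 m⁴.
τ_max = T·r/J = 722.0 × 0.0215 / 3.356×10^-7 = 4.625×10^7 Pa.

4.62e7 Pa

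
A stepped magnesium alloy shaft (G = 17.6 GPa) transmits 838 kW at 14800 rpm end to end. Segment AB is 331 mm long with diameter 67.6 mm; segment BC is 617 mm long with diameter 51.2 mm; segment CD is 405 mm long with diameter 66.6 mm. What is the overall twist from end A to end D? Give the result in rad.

0.0395 rad

ω = 2π·14800/60 = 1550 rad/s, so T = P/ω = 838×10³ / 1550 = 540.7 N·m.
J_AB = π(0.0676)⁴/32 = 2.05×10^-6 m⁴; J_BC = π(0.0512)⁴/32 = 6.75×10^-7 m⁴; J_CD = π(0.0666)⁴/32 = 1.93×10^-6 m⁴.
θ = (T/G)·Σ L_i/J_i = (540.7/17.6×10⁹)·(0.331/2.05×10^-6 + 0.617/6.75×10^-7 + 0.405/1.93×10^-6) = 0.03950 rad.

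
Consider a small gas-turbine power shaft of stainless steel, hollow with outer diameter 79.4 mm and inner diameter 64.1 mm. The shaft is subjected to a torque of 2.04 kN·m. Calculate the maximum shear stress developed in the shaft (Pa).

J = π(d_o⁴ − d_i⁴)/32 = π(0.0794⁴ − 0.0641⁴)/32 = 2.245×10^-6 m⁴.
τ_max = T·r/J = 2040 × 0.0397 / 2.245×10^-6 = 3.608×10^7 Pa.

3.61e7 Pa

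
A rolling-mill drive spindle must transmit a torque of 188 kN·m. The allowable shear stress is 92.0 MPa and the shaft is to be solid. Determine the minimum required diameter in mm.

For a solid shaft τ_max = 16T/(πd³), so d = (16T/(π τ_allow))^(1/3) = (16·188000/(π·9.20×10^7))^(1/3) = 0.2183 m.

218 mm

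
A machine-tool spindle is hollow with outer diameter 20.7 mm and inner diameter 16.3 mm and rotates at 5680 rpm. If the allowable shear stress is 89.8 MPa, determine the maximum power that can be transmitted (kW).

57.3 kW

J = π(d_o⁴ − d_i⁴)/32 = π(0.0207⁴ − 0.0163⁴)/32 = 1.109×10^-8 m⁴.
T_max = τ_allow·J/r = 8.98×10^7 × 1.109×10^-8 / 0.0103 = 96.26 N·m.
ω = 2π·5680/60 = 594.8 rad/s, so P_max = T_max·ω = 5.726×10^4 W.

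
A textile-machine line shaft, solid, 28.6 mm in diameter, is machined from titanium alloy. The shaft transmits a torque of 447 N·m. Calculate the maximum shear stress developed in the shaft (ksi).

14.1 ksi

J = πd⁴/32 = π(0.0286)⁴/32 = 6.568×10^-8 m⁴.
τ_max = T·r/J = 447.0 × 0.0143 / 6.568×10^-8 = 9.731×10^7 Pa.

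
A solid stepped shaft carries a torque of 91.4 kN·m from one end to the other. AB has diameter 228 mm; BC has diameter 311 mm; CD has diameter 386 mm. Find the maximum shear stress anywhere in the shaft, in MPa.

39.3 MPa

Under the same torque, τ_max = 16T/(πd³) is largest where d is smallest — segment AB (d = 228 mm).
τ_max = 16·91400/(π·(0.228)³) = 3.927×10^7 Pa.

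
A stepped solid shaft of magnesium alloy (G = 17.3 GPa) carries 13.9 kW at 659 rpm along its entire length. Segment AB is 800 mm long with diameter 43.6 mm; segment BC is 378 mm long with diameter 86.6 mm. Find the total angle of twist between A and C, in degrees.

ω = 2π·659/60 = 69.01 rad/s, so T = P/ω = 13.9×10³ / 69.01 = 201.4 N·m.
J_AB = π(0.0436)⁴/32 = 3.55×10^-7 m⁴; J_BC = π(0.0866)⁴/32 = 5.52×10^-6 m⁴.
θ = (T/G)·Σ L_i/J_i = (201.4/17.3×10⁹)·(0.800/3.55×10^-7 + 0.378/5.52×10^-6) = 0.02705 rad.

1.55°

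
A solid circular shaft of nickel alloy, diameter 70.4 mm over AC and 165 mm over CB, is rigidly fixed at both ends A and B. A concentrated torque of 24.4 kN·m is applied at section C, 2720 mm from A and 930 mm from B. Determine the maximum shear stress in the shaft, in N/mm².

27.4 N/mm²

Compatibility: T_A·a/J_AC = T_B·b/J_CB with T_A + T_B = T₀.
J_AC = 2.41×10^-6 m⁴, J_CB = 7.28×10^-5 m⁴, so T_A = T₀·(J_AC/a)/((J_AC/a)+(J_CB/b)) = 273.4 N·m, T_B = 24130 N·m.
τ in each portion: τ_AC = 3.99×10^6 Pa, τ_CB = 2.74×10^7 Pa; maximum is in CB.
τ_max = T_CB·r/J = 24130·0.0825/7.28×10^-5 = 2.735×10^7 Pa.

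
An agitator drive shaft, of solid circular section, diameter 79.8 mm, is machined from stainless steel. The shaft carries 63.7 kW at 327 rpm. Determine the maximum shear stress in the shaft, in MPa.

18.6 MPa

ω = 2π·327/60 = 34.24 rad/s, so T = P/ω = 63.7×10³ / 34.24 = 1860 N·m.
J = πd⁴/32 = π(0.0798)⁴/32 = 3.981×10^-6 m⁴.
τ_max = T·r/J = 1860 × 0.0399 / 3.981×10^-6 = 1.864×10^7 Pa.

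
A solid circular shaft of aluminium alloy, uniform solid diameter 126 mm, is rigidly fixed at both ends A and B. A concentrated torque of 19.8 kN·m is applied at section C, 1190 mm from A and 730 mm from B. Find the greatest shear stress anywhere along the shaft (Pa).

3.12e7 Pa

With uniform GJ and both ends fixed, compatibility θ_AC = θ_CB gives T_A·a = T_B·b, together with T_A + T_B = T₀.
T_A = T₀·b/(a+b) = 19800·730/1920 = 7528 N·m; T_B = 12270 N·m.
τ in each portion: τ_AC = 1.92×10^7 Pa, τ_CB = 3.12×10^7 Pa; maximum is in CB.
τ_max = T_CB·r/J = 12270·0.0630/2.47×10^-5 = 3.124×10^7 Pa.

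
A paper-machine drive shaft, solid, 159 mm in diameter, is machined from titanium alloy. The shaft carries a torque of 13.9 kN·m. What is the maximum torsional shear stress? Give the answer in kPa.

17600 kPa

J = πd⁴/32 = π(0.159)⁴/32 = 6.275×10^-5 m⁴.
τ_max = T·r/J = 13900 × 0.0795 / 6.275×10^-5 = 1.761×10^7 Pa.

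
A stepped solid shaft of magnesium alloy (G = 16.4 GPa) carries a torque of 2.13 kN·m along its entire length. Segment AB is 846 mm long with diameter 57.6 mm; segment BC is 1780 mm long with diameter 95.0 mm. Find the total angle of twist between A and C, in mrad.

J_AB = π(0.0576)⁴/32 = 1.08×10^-6 m⁴; J_BC = π(0.0950)⁴/32 = 8.00×10^-6 m⁴.
θ = (T/G)·Σ L_i/J_i = (2130/16.4×10⁹)·(0.846/1.08×10^-6 + 1.78/8.00×10^-6) = 0.1306 rad.

131 mrad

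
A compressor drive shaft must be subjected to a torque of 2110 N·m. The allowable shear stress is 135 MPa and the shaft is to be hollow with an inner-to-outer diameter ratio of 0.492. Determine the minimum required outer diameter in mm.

For a hollow shaft with d_i/d_o = 0.492: τ_max = 16T/(π d_o³ (1−k⁴)), so d_o = [16T/(π τ_allow (1−k⁴))]^(1/3) = [16·2110/(π·1.35×10^8·0.9414)]^(1/3) = 0.04389 m.

43.9 mm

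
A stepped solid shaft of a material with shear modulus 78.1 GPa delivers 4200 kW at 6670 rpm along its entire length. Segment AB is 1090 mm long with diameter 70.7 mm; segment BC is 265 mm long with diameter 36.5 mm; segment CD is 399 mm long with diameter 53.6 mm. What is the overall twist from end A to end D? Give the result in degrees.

ω = 2π·6670/60 = 698.5 rad/s, so T = P/ω = 4200×10³ / 698.5 = 6013 N·m.
J_AB = π(0.0707)⁴/32 = 2.45×10^-6 m⁴; J_BC = π(0.0365)⁴/32 = 1.74×10^-7 m⁴; J_CD = π(0.0536)⁴/32 = 8.10×10^-7 m⁴.
θ = (T/G)·Σ L_i/J_i = (6013/78.1×10⁹)·(1.09/2.45×10^-6 + 0.265/1.74×10^-7 + 0.399/8.10×10^-7) = 0.1892 rad.

10.8°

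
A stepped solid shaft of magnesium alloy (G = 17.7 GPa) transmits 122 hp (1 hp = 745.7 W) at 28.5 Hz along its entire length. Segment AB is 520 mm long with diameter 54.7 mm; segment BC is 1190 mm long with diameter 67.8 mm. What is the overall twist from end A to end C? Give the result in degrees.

ω = 2π·28.5 = 179.1 rad/s, so T = P/ω = 122×745.7 / 179.1 = 508.0 N·m.
J_AB = π(0.0547)⁴/32 = 8.79×10^-7 m⁴; J_BC = π(0.0678)⁴/32 = 2.07×10^-6 m⁴.
θ = (T/G)·Σ L_i/J_i = (508.0/17.7×10⁹)·(0.520/8.79×10^-7 + 1.19/2.07×10^-6) = 0.03345 rad.

1.92°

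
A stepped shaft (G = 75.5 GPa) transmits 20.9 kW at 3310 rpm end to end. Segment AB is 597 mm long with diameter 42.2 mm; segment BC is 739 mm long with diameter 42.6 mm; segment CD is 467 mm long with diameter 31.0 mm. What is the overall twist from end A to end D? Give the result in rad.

ω = 2π·3310/60 = 346.6 rad/s, so T = P/ω = 20.9×10³ / 346.6 = 60.30 N·m.
J_AB = π(0.0422)⁴/32 = 3.11×10^-7 m⁴; J_BC = π(0.0426)⁴/32 = 3.23×10^-7 m⁴; J_CD = π(0.0310)⁴/32 = 9.07×10^-8 m⁴.
θ = (T/G)·Σ L_i/J_i = (60.30/75.5×10⁹)·(0.597/3.11×10^-7 + 0.739/3.23×10^-7 + 0.467/9.07×10^-8) = 7.470×10^-3 rad.

0.00747 rad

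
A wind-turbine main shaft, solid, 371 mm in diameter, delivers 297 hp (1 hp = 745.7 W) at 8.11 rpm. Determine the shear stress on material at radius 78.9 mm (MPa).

11.1 MPa

ω = 2π·8.11/60 = 0.8493 rad/s, so T = P/ω = 297×745.7 / 0.8493 = 260800 N·m.
J = πd⁴/32 = π(0.371)⁴/32 = 1.860×10^-3 m⁴.
Shear stress varies linearly with radius: τ = T·r/J = 260800 × 0.0789 / 1.860×10^-3 = 1.106×10^7 Pa.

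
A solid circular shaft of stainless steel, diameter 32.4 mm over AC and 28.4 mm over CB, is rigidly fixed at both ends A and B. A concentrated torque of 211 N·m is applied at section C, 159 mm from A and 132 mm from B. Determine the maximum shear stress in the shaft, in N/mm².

19.5 N/mm²

Compatibility: T_A·a/J_AC = T_B·b/J_CB with T_A + T_B = T₀.
J_AC = 1.08×10^-7 m⁴, J_CB = 6.39×10^-8 m⁴, so T_A = T₀·(J_AC/a)/((J_AC/a)+(J_CB/b)) = 123.3 N·m, T_B = 87.69 N·m.
τ in each portion: τ_AC = 1.85×10^7 Pa, τ_CB = 1.95×10^7 Pa; maximum is in CB.
τ_max = T_CB·r/J = 87.69·0.0142/6.39×10^-8 = 1.950×10^7 Pa.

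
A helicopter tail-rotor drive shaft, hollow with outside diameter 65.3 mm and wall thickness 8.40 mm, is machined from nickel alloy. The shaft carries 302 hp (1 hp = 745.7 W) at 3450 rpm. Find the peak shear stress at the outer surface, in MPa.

ω = 2π·3450/60 = 361.3 rad/s, so T = P/ω = 302×745.7 / 361.3 = 623.3 N·m.
J = π(d_o⁴ − d_i⁴)/32 = π(0.0653⁴ − 0.0485⁴)/32 = 1.242×10^-6 m⁴.
τ_max = T·r/J = 623.3 × 0.0326 / 1.242×10^-6 = 1.639×10^7 Pa.

16.4 MPa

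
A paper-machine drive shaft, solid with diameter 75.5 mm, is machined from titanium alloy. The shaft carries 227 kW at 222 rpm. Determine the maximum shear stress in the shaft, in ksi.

ω = 2π·222/60 = 23.25 rad/s, so T = P/ω = 227×10³ / 23.25 = 9764 N·m.
J = πd⁴/32 = π(0.0755)⁴/32 = 3.190×10^-6 m⁴.
τ_max = T·r/J = 9764 × 0.0377 / 3.190×10^-6 = 1.156×10^8 Pa.

16.8 ksi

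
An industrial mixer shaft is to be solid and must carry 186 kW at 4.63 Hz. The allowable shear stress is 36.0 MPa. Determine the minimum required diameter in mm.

ω = 2π·4.63 = 29.09 rad/s, so T = P/ω = 186×10³ / 29.09 = 6394 N·m.
For a solid shaft τ_max = 16T/(πd³), so d = (16T/(π τ_allow))^(1/3) = (16·6394/(π·3.60×10^7))^(1/3) = 0.09671 m.

96.7 mm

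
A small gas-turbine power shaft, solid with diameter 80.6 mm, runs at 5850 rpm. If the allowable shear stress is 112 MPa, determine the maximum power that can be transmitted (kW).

J = πd⁴/32 = π(0.0806)⁴/32 = 4.143×10^-6 m⁴.
T_max = τ_allow·J/r = 1.12×10^8 × 4.143×10^-6 / 0.0403 = 11510 N·m.
ω = 2π·5850/60 = 612.6 rad/s, so P_max = T_max·ω = 7.054×10^6 W.

7050 kW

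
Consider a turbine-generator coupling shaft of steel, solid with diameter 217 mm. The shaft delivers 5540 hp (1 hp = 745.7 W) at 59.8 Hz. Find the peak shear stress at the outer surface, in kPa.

5480 kPa

ω = 2π·59.8 = 375.7 rad/s, so T = P/ω = 5540×745.7 / 375.7 = 10990 N·m.
J = πd⁴/32 = π(0.217)⁴/32 = 2.177×10^-4 m⁴.
τ_max = T·r/J = 10990 × 0.108 / 2.177×10^-4 = 5.480×10^6 Pa.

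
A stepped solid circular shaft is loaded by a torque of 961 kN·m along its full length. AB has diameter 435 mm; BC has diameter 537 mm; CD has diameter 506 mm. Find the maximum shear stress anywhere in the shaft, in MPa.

Under the same torque, τ_max = 16T/(πd³) is largest where d is smallest — segment AB (d = 435 mm).
τ_max = 16·961000/(π·(0.435)³) = 5.946×10^7 Pa.

59.5 MPa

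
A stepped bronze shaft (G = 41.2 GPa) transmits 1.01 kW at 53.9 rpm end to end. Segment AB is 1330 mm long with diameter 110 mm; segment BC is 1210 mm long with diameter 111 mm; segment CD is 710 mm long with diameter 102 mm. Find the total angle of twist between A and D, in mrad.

ω = 2π·53.9/60 = 5.644 rad/s, so T = P/ω = 1.01×10³ / 5.644 = 178.9 N·m.
J_AB = π(0.110)⁴/32 = 1.44×10^-5 m⁴; J_BC = π(0.111)⁴/32 = 1.49×10^-5 m⁴; J_CD = π(0.102)⁴/32 = 1.06×10^-5 m⁴.
θ = (T/G)·Σ L_i/J_i = (178.9/41.2×10⁹)·(1.33/1.44×10^-5 + 1.21/1.49×10^-5 + 0.710/1.06×10^-5) = 1.045×10^-3 rad.

1.04 mrad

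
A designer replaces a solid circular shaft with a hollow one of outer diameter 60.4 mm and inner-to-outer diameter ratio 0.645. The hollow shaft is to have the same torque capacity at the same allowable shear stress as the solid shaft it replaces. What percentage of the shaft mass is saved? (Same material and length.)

33.7 %

Equal τ_max and T ⇒ the solid shaft needs d_s³ = d_o³(1−k⁴), so d_s = 60.4·(1−0.645⁴)^(1/3) = 56.69 mm.
Area ratio A_h/A_s = d_o²(1−k²)/d_s² = (1−k²)/(1−k⁴)^(2/3) = 0.6629.
Mass saving = 1 − 0.6629 = 33.7 %.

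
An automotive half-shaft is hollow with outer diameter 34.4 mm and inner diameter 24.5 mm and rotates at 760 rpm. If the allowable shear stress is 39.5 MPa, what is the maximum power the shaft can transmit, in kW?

18.7 kW

J = π(d_o⁴ − d_i⁴)/32 = π(0.0344⁴ − 0.0245⁴)/32 = 1.021×10^-7 m⁴.
T_max = τ_allow·J/r = 3.95×10^7 × 1.021×10^-7 / 0.0172 = 234.5 N·m.
ω = 2π·760/60 = 79.59 rad/s, so P_max = T_max·ω = 1.866×10^4 W.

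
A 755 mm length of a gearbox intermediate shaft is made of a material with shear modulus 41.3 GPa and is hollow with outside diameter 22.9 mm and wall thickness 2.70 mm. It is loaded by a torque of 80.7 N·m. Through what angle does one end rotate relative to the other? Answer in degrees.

J = π(d_o⁴ − d_i⁴)/32 = π(0.0229⁴ − 0.0175⁴)/32 = 1.779×10^-8 m⁴.
θ = T·L/(G·J) = 80.70 × 0.755 / (41.3×10⁹ × 1.779×10^-8) = 0.08292 rad.

4.75°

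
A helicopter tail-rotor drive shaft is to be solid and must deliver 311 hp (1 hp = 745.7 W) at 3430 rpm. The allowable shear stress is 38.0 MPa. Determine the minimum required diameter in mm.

44.2 mm

ω = 2π·3430/60 = 359.2 rad/s, so T = P/ω = 311×745.7 / 359.2 = 645.7 N·m.
For a solid shaft τ_max = 16T/(πd³), so d = (16T/(π τ_allow))^(1/3) = (16·645.7/(π·3.80×10^7))^(1/3) = 0.04423 m.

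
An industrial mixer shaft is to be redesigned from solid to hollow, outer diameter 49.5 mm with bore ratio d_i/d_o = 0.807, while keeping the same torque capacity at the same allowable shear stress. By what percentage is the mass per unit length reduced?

Equal τ_max and T ⇒ the solid shaft needs d_s³ = d_o³(1−k⁴), so d_s = 49.5·(1−0.807⁴)^(1/3) = 41.18 mm.
Area ratio A_h/A_s = d_o²(1−k²)/d_s² = (1−k²)/(1−k⁴)^(2/3) = 0.5038.
Mass saving = 1 − 0.5038 = 49.6 %.

49.6 %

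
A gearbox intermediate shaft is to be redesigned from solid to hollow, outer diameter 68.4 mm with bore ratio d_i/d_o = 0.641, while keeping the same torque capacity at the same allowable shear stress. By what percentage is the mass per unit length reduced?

33.4 %

Equal τ_max and T ⇒ the solid shaft needs d_s³ = d_o³(1−k⁴), so d_s = 68.4·(1−0.641⁴)^(1/3) = 64.31 mm.
Area ratio A_h/A_s = d_o²(1−k²)/d_s² = (1−k²)/(1−k⁴)^(2/3) = 0.6664.
Mass saving = 1 − 0.6664 = 33.4 %.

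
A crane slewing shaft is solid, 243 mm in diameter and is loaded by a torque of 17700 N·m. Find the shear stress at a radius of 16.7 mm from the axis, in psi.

125 psi

J = πd⁴/32 = π(0.243)⁴/32 = 3.423×10^-4 m⁴.
Shear stress varies linearly with radius: τ = T·r/J = 17700 × 0.0167 / 3.423×10^-4 = 8.635×10^5 Pa.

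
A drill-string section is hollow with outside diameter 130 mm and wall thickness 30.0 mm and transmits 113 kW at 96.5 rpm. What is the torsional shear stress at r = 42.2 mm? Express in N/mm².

18.4 N/mm²

ω = 2π·96.5/60 = 10.11 rad/s, so T = P/ω = 113×10³ / 10.11 = 11180 N·m.
J = π(d_o⁴ − d_i⁴)/32 = π(0.130⁴ − 0.0700⁴)/32 = 2.568×10^-5 m⁴.
Shear stress varies linearly with radius: τ = T·r/J = 11180 × 0.0422 / 2.568×10^-5 = 1.837×10^7 Pa.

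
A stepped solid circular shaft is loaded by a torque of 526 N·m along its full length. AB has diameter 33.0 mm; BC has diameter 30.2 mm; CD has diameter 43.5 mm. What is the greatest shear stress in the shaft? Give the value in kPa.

Under the same torque, τ_max = 16T/(πd³) is largest where d is smallest — segment BC (d = 30.2 mm).
τ_max = 16·526.0/(π·(0.0302)³) = 9.726×10^7 Pa.

97300 kPa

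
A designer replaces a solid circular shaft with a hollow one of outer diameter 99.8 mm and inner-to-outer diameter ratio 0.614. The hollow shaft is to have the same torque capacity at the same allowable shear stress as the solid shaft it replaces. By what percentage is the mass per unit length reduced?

31.0 %

Equal τ_max and T ⇒ the solid shaft needs d_s³ = d_o³(1−k⁴), so d_s = 99.8·(1−0.614⁴)^(1/3) = 94.83 mm.
Area ratio A_h/A_s = d_o²(1−k²)/d_s² = (1−k²)/(1−k⁴)^(2/3) = 0.6900.
Mass saving = 1 − 0.6900 = 31.0 %.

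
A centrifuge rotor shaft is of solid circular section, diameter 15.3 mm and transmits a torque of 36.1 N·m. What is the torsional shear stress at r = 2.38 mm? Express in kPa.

J = πd⁴/32 = π(0.0153)⁴/32 = 5.380×10^-9 m⁴.
Shear stress varies linearly with radius: τ = T·r/J = 36.10 × 0.00238 / 5.380×10^-9 = 1.597×10^7 Pa.

16000 kPa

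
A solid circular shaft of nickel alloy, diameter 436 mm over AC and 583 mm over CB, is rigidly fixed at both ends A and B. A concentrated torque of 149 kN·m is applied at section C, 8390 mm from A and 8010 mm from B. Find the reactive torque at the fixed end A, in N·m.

Compatibility: T_A·a/J_AC = T_B·b/J_CB with T_A + T_B = T₀.
J_AC = 3.55×10^-3 m⁴, J_CB = 0.0113 m⁴, so T_A = T₀·(J_AC/a)/((J_AC/a)+(J_CB/b)) = 34260 N·m, T_B = 114700 N·m.

34300 N·m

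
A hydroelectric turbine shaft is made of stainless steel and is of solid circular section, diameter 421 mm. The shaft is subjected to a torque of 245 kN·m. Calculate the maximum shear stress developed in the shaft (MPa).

J = πd⁴/32 = π(0.421)⁴/32 = 3.084×10^-3 m⁴.
τ_max = T·r/J = 245000 × 0.210 / 3.084×10^-3 = 1.672×10^7 Pa.

16.7 MPa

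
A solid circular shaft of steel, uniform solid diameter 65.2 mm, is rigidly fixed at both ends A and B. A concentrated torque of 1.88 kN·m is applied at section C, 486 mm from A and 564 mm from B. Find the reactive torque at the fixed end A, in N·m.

With uniform GJ and both ends fixed, compatibility θ_AC = θ_CB gives T_A·a = T_B·b, together with T_A + T_B = T₀.
T_A = T₀·b/(a+b) = 1880·564/1050 = 1010 N·m; T_B = 870.2 N·m.

1010 N·m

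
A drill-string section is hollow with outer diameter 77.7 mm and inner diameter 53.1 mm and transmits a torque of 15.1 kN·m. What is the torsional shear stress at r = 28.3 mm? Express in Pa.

1.53e8 Pa

J = π(d_o⁴ − d_i⁴)/32 = π(0.0777⁴ − 0.0531⁴)/32 = 2.798×10^-6 m⁴.
Shear stress varies linearly with radius: τ = T·r/J = 15100 × 0.0283 / 2.798×10^-6 = 1.527×10^8 Pa.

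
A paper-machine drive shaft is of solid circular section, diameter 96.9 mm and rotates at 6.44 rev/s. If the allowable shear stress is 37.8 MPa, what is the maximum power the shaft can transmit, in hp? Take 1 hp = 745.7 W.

366 hp

J = πd⁴/32 = π(0.0969)⁴/32 = 8.656×10^-6 m⁴.
T_max = τ_allow·J/r = 3.78×10^7 × 8.656×10^-6 / 0.0485 = 6753 N·m.
ω = 2π·6.44 = 40.46 rad/s, so P_max = T_max·ω = 2.732×10^5 W.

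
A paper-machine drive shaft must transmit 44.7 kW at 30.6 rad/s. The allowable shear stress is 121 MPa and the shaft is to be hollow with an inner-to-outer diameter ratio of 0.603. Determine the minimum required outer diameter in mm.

ω = 30.6 rad/s, so T = P/ω = 44.7×10³ / 30.60 = 1461 N·m.
For a hollow shaft with d_i/d_o = 0.603: τ_max = 16T/(π d_o³ (1−k⁴)), so d_o = [16T/(π τ_allow (1−k⁴))]^(1/3) = [16·1461/(π·1.21×10^8·0.8678)]^(1/3) = 0.04138 m.

41.4 mm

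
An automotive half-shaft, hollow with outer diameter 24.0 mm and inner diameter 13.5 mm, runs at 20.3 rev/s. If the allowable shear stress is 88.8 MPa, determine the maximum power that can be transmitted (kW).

J = π(d_o⁴ − d_i⁴)/32 = π(0.0240⁴ − 0.0135⁴)/32 = 2.931×10^-8 m⁴.
T_max = τ_allow·J/r = 8.88×10^7 × 2.931×10^-8 / 0.0120 = 216.9 N·m.
ω = 2π·20.3 = 127.5 rad/s, so P_max = T_max·ω = 2.767×10^4 W.

27.7 kW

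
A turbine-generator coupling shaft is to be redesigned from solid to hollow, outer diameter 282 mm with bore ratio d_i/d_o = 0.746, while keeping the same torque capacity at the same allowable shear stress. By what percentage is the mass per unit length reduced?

43.2 %

Equal τ_max and T ⇒ the solid shaft needs d_s³ = d_o³(1−k⁴), so d_s = 282·(1−0.746⁴)^(1/3) = 249.2 mm.
Area ratio A_h/A_s = d_o²(1−k²)/d_s² = (1−k²)/(1−k⁴)^(2/3) = 0.5678.
Mass saving = 1 − 0.5678 = 43.2 %.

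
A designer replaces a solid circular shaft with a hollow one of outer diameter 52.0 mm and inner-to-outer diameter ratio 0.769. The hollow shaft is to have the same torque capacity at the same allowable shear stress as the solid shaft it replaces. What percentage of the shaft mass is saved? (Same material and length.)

Equal τ_max and T ⇒ the solid shaft needs d_s³ = d_o³(1−k⁴), so d_s = 52.0·(1−0.769⁴)^(1/3) = 45.05 mm.
Area ratio A_h/A_s = d_o²(1−k²)/d_s² = (1−k²)/(1−k⁴)^(2/3) = 0.5444.
Mass saving = 1 − 0.5444 = 45.6 %.

45.6 %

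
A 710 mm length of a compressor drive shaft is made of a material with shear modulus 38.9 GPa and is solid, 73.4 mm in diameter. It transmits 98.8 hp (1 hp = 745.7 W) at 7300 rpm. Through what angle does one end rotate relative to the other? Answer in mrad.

0.617 mrad

ω = 2π·7300/60 = 764.5 rad/s, so T = P/ω = 98.8×745.7 / 764.5 = 96.38 N·m.
J = πd⁴/32 = π(0.0734)⁴/32 = 2.850×10^-6 m⁴.
θ = T·L/(G·J) = 96.38 × 0.710 / (38.9×10⁹ × 2.850×10^-6) = 6.173×10^-4 rad.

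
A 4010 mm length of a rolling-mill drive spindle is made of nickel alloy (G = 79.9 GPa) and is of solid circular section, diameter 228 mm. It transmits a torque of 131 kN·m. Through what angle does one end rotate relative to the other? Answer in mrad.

24.8 mrad

J = πd⁴/32 = π(0.228)⁴/32 = 2.653×10^-4 m⁴.
θ = T·L/(G·J) = 131000 × 4.01 / (79.9×10⁹ × 2.653×10^-4) = 0.02478 rad.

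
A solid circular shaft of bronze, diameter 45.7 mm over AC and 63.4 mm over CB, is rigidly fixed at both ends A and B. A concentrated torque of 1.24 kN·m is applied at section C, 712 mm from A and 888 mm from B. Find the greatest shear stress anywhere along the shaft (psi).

Compatibility: T_A·a/J_AC = T_B·b/J_CB with T_A + T_B = T₀.
J_AC = 4.28×10^-7 m⁴, J_CB = 1.59×10^-6 m⁴, so T_A = T₀·(J_AC/a)/((J_AC/a)+(J_CB/b)) = 312.3 N·m, T_B = 927.7 N·m.
τ in each portion: τ_AC = 1.67×10^7 Pa, τ_CB = 1.85×10^7 Pa; maximum is in CB.
τ_max = T_CB·r/J = 927.7·0.0317/1.59×10^-6 = 1.854×10^7 Pa.

2690 psi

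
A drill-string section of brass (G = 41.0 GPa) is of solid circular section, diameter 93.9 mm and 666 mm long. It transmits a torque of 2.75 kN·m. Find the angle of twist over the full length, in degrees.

J = πd⁴/32 = π(0.0939)⁴/32 = 7.632×10^-6 m⁴.
θ = T·L/(G·J) = 2750 × 0.666 / (41.0×10⁹ × 7.632×10^-6) = 5.853×10^-3 rad.

0.335°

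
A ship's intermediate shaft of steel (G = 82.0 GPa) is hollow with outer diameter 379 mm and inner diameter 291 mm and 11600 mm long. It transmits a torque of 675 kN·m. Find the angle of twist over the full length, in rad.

J = π(d_o⁴ − d_i⁴)/32 = π(0.379⁴ − 0.291⁴)/32 = 1.322×10^-3 m⁴.
θ = T·L/(G·J) = 675000 × 11.6 / (82.0×10⁹ × 1.322×10^-3) = 0.07225 rad.

0.0723 rad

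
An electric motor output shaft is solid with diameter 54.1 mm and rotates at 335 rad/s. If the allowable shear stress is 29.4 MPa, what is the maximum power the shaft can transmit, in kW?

J = πd⁴/32 = π(0.0541)⁴/32 = 8.410×10^-7 m⁴.
T_max = τ_allow·J/r = 2.94×10^7 × 8.410×10^-7 / 0.0271 = 914.0 N·m.
ω = 335 rad/s, so P_max = T_max·ω = 3.062×10^5 W.

306 kW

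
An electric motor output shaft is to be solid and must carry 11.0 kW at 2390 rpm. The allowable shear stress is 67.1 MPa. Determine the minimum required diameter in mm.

14.9 mm

ω = 2π·2390/60 = 250.3 rad/s, so T = P/ω = 11.0×10³ / 250.3 = 43.95 N·m.
For a solid shaft τ_max = 16T/(πd³), so d = (16T/(π τ_allow))^(1/3) = (16·43.95/(π·6.71×10^7))^(1/3) = 0.01494 m.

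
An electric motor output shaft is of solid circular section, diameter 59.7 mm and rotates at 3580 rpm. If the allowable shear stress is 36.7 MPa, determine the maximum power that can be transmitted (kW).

575 kW

J = πd⁴/32 = π(0.0597)⁴/32 = 1.247×10^-6 m⁴.
T_max = τ_allow·J/r = 3.67×10^7 × 1.247×10^-6 / 0.0299 = 1533 N·m.
ω = 2π·3580/60 = 374.9 rad/s, so P_max = T_max·ω = 5.748×10^5 W.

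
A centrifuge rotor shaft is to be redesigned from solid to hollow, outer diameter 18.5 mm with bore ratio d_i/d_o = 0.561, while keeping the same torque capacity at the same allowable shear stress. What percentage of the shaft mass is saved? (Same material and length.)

26.5 %

Equal τ_max and T ⇒ the solid shaft needs d_s³ = d_o³(1−k⁴), so d_s = 18.5·(1−0.561⁴)^(1/3) = 17.87 mm.
Area ratio A_h/A_s = d_o²(1−k²)/d_s² = (1−k²)/(1−k⁴)^(2/3) = 0.7346.
Mass saving = 1 − 0.7346 = 26.5 %.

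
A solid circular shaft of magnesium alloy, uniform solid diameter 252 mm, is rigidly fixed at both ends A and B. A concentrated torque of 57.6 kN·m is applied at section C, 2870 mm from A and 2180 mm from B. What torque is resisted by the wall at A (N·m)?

24900 N·m

With uniform GJ and both ends fixed, compatibility θ_AC = θ_CB gives T_A·a = T_B·b, together with T_A + T_B = T₀.
T_A = T₀·b/(a+b) = 57600·2180/5050 = 24860 N·m; T_B = 32740 N·m.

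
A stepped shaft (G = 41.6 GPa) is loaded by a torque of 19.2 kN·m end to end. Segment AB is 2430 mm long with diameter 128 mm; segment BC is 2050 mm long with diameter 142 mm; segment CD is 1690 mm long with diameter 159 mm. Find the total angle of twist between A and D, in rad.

0.0787 rad

J_AB = π(0.128)⁴/32 = 2.64×10^-5 m⁴; J_BC = π(0.142)⁴/32 = 3.99×10^-5 m⁴; J_CD = π(0.159)⁴/32 = 6.27×10^-5 m⁴.
θ = (T/G)·Σ L_i/J_i = (19200/41.6×10⁹)·(2.43/2.64×10^-5 + 2.05/3.99×10^-5 + 1.69/6.27×10^-5) = 0.07869 rad.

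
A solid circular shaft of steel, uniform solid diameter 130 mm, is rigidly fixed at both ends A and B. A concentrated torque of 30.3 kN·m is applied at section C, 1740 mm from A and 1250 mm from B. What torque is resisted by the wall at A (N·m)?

With uniform GJ and both ends fixed, compatibility θ_AC = θ_CB gives T_A·a = T_B·b, together with T_A + T_B = T₀.
T_A = T₀·b/(a+b) = 30300·1250/2990 = 12670 N·m; T_B = 17630 N·m.

12700 N·m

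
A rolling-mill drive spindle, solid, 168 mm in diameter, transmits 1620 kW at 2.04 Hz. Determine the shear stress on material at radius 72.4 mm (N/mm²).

ω = 2π·2.04 = 12.82 rad/s, so T = P/ω = 1620×10³ / 12.82 = 126400 N·m.
J = πd⁴/32 = π(0.168)⁴/32 = 7.821×10^-5 m⁴.
Shear stress varies linearly with radius: τ = T·r/J = 126400 × 0.0724 / 7.821×10^-5 = 1.170×10^8 Pa.

117 N/mm²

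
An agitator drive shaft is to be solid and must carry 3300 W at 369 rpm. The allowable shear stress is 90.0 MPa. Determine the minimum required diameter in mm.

ω = 2π·369/60 = 38.64 rad/s, so T = P/ω = 3300 / 38.64 = 85.40 N·m.
For a solid shaft τ_max = 16T/(πd³), so d = (16T/(π τ_allow))^(1/3) = (16·85.40/(π·9.00×10^7))^(1/3) = 0.01691 m.

16.9 mm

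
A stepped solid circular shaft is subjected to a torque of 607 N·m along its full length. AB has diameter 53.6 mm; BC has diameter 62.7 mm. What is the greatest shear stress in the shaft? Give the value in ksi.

2.91 ksi

Under the same torque, τ_max = 16T/(πd³) is largest where d is smallest — segment AB (d = 53.6 mm).
τ_max = 16·607.0/(π·(0.0536)³) = 2.008×10^7 Pa.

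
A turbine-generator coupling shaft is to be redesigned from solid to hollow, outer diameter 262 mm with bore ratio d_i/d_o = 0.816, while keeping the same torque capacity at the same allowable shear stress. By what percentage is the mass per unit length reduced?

Equal τ_max and T ⇒ the solid shaft needs d_s³ = d_o³(1−k⁴), so d_s = 262·(1−0.816⁴)^(1/3) = 215.5 mm.
Area ratio A_h/A_s = d_o²(1−k²)/d_s² = (1−k²)/(1−k⁴)^(2/3) = 0.4938.
Mass saving = 1 − 0.4938 = 50.6 %.

50.6 %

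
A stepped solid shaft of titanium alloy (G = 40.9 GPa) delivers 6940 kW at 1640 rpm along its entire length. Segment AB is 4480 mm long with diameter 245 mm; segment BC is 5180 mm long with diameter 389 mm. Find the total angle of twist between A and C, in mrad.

14.8 mrad

ω = 2π·1640/60 = 171.7 rad/s, so T = P/ω = 6940×10³ / 171.7 = 40410 N·m.
J_AB = π(0.245)⁴/32 = 3.54×10^-4 m⁴; J_BC = π(0.389)⁴/32 = 2.25×10^-3 m⁴.
θ = (T/G)·Σ L_i/J_i = (40410/40.9×10⁹)·(4.48/3.54×10^-4 + 5.18/2.25×10^-3) = 0.01479 rad.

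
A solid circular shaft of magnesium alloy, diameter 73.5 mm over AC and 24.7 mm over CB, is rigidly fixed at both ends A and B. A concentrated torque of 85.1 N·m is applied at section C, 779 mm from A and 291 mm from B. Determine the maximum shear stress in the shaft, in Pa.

1.06e6 Pa

Compatibility: T_A·a/J_AC = T_B·b/J_CB with T_A + T_B = T₀.
J_AC = 2.87×10^-6 m⁴, J_CB = 3.65×10^-8 m⁴, so T_A = T₀·(J_AC/a)/((J_AC/a)+(J_CB/b)) = 82.29 N·m, T_B = 2.810 N·m.
τ in each portion: τ_AC = 1.06×10^6 Pa, τ_CB = 9.50×10^5 Pa; maximum is in AC.
τ_max = T_AC·r/J = 82.29·0.0367/2.87×10^-6 = 1.055×10^6 Pa.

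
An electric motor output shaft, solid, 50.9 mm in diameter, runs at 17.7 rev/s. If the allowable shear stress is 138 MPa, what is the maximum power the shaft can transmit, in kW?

J = πd⁴/32 = π(0.0509)⁴/32 = 6.590×10^-7 m⁴.
T_max = τ_allow·J/r = 1.38×10^8 × 6.590×10^-7 / 0.0255 = 3573 N·m.
ω = 2π·17.7 = 111.2 rad/s, so P_max = T_max·ω = 3.974×10^5 W.

397 kW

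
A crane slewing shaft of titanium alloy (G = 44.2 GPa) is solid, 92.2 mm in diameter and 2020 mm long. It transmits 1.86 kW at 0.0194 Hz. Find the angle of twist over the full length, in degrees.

ω = 2π·0.0194 = 0.1219 rad/s, so T = P/ω = 1.86×10³ / 0.1219 = 15260 N·m.
J = πd⁴/32 = π(0.0922)⁴/32 = 7.095×10^-6 m⁴.
θ = T·L/(G·J) = 15260 × 2.02 / (44.2×10⁹ × 7.095×10^-6) = 0.09830 rad.

5.63°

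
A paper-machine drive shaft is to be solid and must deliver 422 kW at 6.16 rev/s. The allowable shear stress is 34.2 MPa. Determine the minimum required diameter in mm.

ω = 2π·6.16 = 38.70 rad/s, so T = P/ω = 422×10³ / 38.70 = 10900 N·m.
For a solid shaft τ_max = 16T/(πd³), so d = (16T/(π τ_allow))^(1/3) = (16·10900/(π·3.42×10^7))^(1/3) = 0.1175 m.

118 mm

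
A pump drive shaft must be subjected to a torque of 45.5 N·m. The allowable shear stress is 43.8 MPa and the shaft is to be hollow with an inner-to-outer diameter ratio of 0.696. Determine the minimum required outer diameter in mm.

19.0 mm

For a hollow shaft with d_i/d_o = 0.696: τ_max = 16T/(π d_o³ (1−k⁴)), so d_o = [16T/(π τ_allow (1−k⁴))]^(1/3) = [16·45.50/(π·4.38×10^7·0.7653)]^(1/3) = 0.01905 m.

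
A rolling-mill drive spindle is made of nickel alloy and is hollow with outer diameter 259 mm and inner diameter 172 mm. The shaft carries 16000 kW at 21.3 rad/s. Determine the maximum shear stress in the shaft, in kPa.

ω = 21.3 rad/s, so T = P/ω = 16000×10³ / 21.30 = 751200 N·m.
J = π(d_o⁴ − d_i⁴)/32 = π(0.259⁴ − 0.172⁴)/32 = 3.558×10^-4 m⁴.
τ_max = T·r/J = 751200 × 0.130 / 3.558×10^-4 = 2.734×10^8 Pa.

273000 kPa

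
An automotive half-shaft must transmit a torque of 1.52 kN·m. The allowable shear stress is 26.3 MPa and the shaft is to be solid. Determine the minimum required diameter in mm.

For a solid shaft τ_max = 16T/(πd³), so d = (16T/(π τ_allow))^(1/3) = (16·1520/(π·2.63×10^7))^(1/3) = 0.06652 m.

66.5 mm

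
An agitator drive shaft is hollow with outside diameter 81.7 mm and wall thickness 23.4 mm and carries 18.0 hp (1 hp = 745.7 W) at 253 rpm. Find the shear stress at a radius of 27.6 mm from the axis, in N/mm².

3.31 N/mm²

ω = 2π·253/60 = 26.49 rad/s, so T = P/ω = 18.0×745.7 / 26.49 = 506.6 N·m.
J = π(d_o⁴ − d_i⁴)/32 = π(0.0817⁴ − 0.0349⁴)/32 = 4.228×10^-6 m⁴.
Shear stress varies linearly with radius: τ = T·r/J = 506.6 × 0.0276 / 4.228×10^-6 = 3.307×10^6 Pa.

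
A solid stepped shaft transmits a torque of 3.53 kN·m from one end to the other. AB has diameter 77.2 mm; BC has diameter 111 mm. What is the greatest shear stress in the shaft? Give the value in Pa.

Under the same torque, τ_max = 16T/(πd³) is largest where d is smallest — segment AB (d = 77.2 mm).
τ_max = 16·3530/(π·(0.0772)³) = 3.907×10^7 Pa.

3.91e7 Pa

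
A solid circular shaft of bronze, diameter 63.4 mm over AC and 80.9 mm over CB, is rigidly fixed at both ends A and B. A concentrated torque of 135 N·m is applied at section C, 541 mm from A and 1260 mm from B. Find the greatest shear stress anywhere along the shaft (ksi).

0.183 ksi

Compatibility: T_A·a/J_AC = T_B·b/J_CB with T_A + T_B = T₀.
J_AC = 1.59×10^-6 m⁴, J_CB = 4.21×10^-6 m⁴, so T_A = T₀·(J_AC/a)/((J_AC/a)+(J_CB/b)) = 63.13 N·m, T_B = 71.87 N·m.
τ in each portion: τ_AC = 1.26×10^6 Pa, τ_CB = 6.91×10^5 Pa; maximum is in AC.
τ_max = T_AC·r/J = 63.13·0.0317/1.59×10^-6 = 1.262×10^6 Pa.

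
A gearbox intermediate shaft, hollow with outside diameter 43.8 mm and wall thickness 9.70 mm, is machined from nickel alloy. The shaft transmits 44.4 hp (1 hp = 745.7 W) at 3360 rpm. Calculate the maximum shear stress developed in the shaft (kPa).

ω = 2π·3360/60 = 351.9 rad/s, so T = P/ω = 44.4×745.7 / 351.9 = 94.10 N·m.
J = π(d_o⁴ − d_i⁴)/32 = π(0.0438⁴ − 0.0244⁴)/32 = 3.265×10^-7 m⁴.
τ_max = T·r/J = 94.10 × 0.0219 / 3.265×10^-7 = 6.311×10^6 Pa.

6310 kPa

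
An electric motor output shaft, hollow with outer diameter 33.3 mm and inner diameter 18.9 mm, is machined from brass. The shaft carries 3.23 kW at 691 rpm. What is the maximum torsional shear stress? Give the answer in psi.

996 psi

ω = 2π·691/60 = 72.36 rad/s, so T = P/ω = 3.23×10³ / 72.36 = 44.64 N·m.
J = π(d_o⁴ − d_i⁴)/32 = π(0.0333⁴ − 0.0189⁴)/32 = 1.082×10^-7 m⁴.
τ_max = T·r/J = 44.64 × 0.0166 / 1.082×10^-7 = 6.869×10^6 Pa.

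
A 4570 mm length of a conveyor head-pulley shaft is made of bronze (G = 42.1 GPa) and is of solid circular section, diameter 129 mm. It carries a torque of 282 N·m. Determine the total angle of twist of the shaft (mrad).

J = πd⁴/32 = π(0.129)⁴/32 = 2.719×10^-5 m⁴.
θ = T·L/(G·J) = 282.0 × 4.57 / (42.1×10⁹ × 2.719×10^-5) = 1.126×10^-3 rad.

1.13 mrad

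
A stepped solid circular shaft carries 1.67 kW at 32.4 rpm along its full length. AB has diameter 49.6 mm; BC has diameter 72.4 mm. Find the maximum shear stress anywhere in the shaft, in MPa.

ω = 2π·32.4/60 = 3.393 rad/s, so T = P/ω = 1.67×10³ / 3.393 = 492.2 N·m.
Under the same torque, τ_max = 16T/(πd³) is largest where d is smallest — segment AB (d = 49.6 mm).
τ_max = 16·492.2/(π·(0.0496)³) = 2.054×10^7 Pa.

20.5 MPa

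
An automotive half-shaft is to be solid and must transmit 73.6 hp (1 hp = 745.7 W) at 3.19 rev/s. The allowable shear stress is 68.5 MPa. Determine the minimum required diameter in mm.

ω = 2π·3.19 = 20.04 rad/s, so T = P/ω = 73.6×745.7 / 20.04 = 2738 N·m.
For a solid shaft τ_max = 16T/(πd³), so d = (16T/(π τ_allow))^(1/3) = (16·2738/(π·6.85×10^7))^(1/3) = 0.05883 m.

58.8 mm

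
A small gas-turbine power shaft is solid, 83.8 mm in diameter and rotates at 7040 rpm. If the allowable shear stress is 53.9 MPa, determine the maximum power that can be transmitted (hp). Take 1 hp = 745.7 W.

J = πd⁴/32 = π(0.0838)⁴/32 = 4.841×10^-6 m⁴.
T_max = τ_allow·J/r = 5.39×10^7 × 4.841×10^-6 / 0.0419 = 6228 N·m.
ω = 2π·7040/60 = 737.2 rad/s, so P_max = T_max·ω = 4.591×10^6 W.

6160 hp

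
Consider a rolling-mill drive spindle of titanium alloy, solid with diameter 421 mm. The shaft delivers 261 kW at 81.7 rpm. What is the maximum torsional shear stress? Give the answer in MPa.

ω = 2π·81.7/60 = 8.556 rad/s, so T = P/ω = 261×10³ / 8.556 = 30510 N·m.
J = πd⁴/32 = π(0.421)⁴/32 = 3.084×10^-3 m⁴.
τ_max = T·r/J = 30510 × 0.210 / 3.084×10^-3 = 2.082×10^6 Pa.

2.08 MPa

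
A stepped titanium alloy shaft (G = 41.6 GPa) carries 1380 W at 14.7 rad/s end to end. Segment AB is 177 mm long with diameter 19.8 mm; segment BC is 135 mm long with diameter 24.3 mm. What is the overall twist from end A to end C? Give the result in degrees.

2.03°

ω = 14.7 rad/s, so T = P/ω = 1380 / 14.70 = 93.88 N·m.
J_AB = π(0.0198)⁴/32 = 1.51×10^-8 m⁴; J_BC = π(0.0243)⁴/32 = 3.42×10^-8 m⁴.
θ = (T/G)·Σ L_i/J_i = (93.88/41.6×10⁹)·(0.177/1.51×10^-8 + 0.135/3.42×10^-8) = 0.03537 rad.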